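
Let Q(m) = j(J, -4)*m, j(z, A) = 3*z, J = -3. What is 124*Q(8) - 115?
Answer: -9043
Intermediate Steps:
Q(m) = -9*m (Q(m) = (3*(-3))*m = -9*m)
124*Q(8) - 115 = 124*(-9*8) - 115 = 124*(-72) - 115 = -8928 - 115 = -9043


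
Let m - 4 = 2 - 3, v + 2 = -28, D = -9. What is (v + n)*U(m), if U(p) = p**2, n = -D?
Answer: -189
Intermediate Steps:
v = -30 (v = -2 - 28 = -30)
m = 3 (m = 4 + (2 - 3) = 4 - 1 = 3)
n = 9 (n = -1*(-9) = 9)
(v + n)*U(m) = (-30 + 9)*3**2 = -21*9 = -189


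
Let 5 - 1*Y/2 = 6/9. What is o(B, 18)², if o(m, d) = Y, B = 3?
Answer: 676/9 ≈ 75.111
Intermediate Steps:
Y = 26/3 (Y = 10 - 12/9 = 10 - 2*⅔ = 10 - 4/3 = 26/3 ≈ 8.6667)
o(m, d) = 26/3
o(B, 18)² = (26/3)² = 676/9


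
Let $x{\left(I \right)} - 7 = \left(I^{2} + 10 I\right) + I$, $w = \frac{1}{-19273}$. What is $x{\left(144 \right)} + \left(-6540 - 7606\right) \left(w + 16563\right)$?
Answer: $- \frac{4515237393637}{19273} \approx -2.3428 \cdot 10^{8}$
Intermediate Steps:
$w = - \frac{1}{19273} \approx -5.1886 \cdot 10^{-5}$
$x{\left(I \right)} = 7 + I^{2} + 11 I$ ($x{\left(I \right)} = 7 + \left(\left(I^{2} + 10 I\right) + I\right) = 7 + \left(I^{2} + 11 I\right) = 7 + I^{2} + 11 I$)
$x{\left(144 \right)} + \left(-6540 - 7606\right) \left(w + 16563\right) = \left(7 + 144^{2} + 11 \cdot 144\right) + \left(-6540 - 7606\right) \left(- \frac{1}{19273} + 16563\right) = \left(7 + 20736 + 1584\right) + \left(-6540 - 7606\right) \frac{319218698}{19273} = 22327 - \frac{4515667701908}{19273} = - \frac{4515237393637}{19273}$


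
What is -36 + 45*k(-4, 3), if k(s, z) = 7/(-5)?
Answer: -99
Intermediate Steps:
k(s, z) = -7/5 (k(s, z) = 7*(-⅕) = -7/5)
-36 + 45*k(-4, 3) = -36 + 45*(-7/5) = -36 - 63 = -99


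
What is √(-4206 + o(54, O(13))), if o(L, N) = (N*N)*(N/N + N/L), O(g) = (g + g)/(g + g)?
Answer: 19*I*√3774/18 ≈ 64.846*I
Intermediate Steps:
O(g) = 1 (O(g) = (2*g)/((2*g)) = (2*g)*(1/(2*g)) = 1)
o(L, N) = N²*(1 + N/L)
√(-4206 + o(54, O(13))) = √(-4206 + 1²*(54 + 1)/54) = √(-4206 + (1/54)*1*55) = √(-4206 + 55/54) = √(-227069/54) = 19*I*√3774/18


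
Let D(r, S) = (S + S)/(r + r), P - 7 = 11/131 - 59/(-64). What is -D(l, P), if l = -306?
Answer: 67121/2565504 ≈ 0.026163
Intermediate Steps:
P = 67121/8384 (P = 7 + (11/131 - 59/(-64)) = 7 + (11*(1/131) - 59*(-1/64)) = 7 + (11/131 + 59/64) = 7 + 8433/8384 = 67121/8384 ≈ 8.0058)
D(r, S) = S/r (D(r, S) = (2*S)/((2*r)) = (2*S)*(1/(2*r)) = S/r)
-D(l, P) = -67121/(8384*(-306)) = -67121*(-1)/(8384*306) = -1*(-67121/2565504) = 67121/2565504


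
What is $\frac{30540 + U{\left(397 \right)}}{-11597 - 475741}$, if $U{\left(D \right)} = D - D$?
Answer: $- \frac{5090}{81223} \approx -0.062667$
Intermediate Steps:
$U{\left(D \right)} = 0$
$\frac{30540 + U{\left(397 \right)}}{-11597 - 475741} = \frac{30540 + 0}{-11597 - 475741} = \frac{30540}{-487338} = 30540 \left(- \frac{1}{487338}\right) = - \frac{5090}{81223}$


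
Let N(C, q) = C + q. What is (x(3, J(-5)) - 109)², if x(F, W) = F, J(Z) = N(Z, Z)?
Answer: 11236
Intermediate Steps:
J(Z) = 2*Z (J(Z) = Z + Z = 2*Z)
(x(3, J(-5)) - 109)² = (3 - 109)² = (-106)² = 11236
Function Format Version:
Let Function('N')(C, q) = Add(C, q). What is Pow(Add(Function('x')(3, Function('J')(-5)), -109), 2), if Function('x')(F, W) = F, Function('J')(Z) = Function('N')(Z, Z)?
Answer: 11236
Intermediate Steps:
Function('J')(Z) = Mul(2, Z) (Function('J')(Z) = Add(Z, Z) = Mul(2, Z))
Pow(Add(Function('x')(3, Function('J')(-5)), -109), 2) = Pow(Add(3, -109), 2) = Pow(-106, 2) = 11236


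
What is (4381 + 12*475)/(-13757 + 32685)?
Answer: 10081/18928 ≈ 0.53260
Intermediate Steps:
(4381 + 12*475)/(-13757 + 32685) = (4381 + 5700)/18928 = 10081*(1/18928) = 10081/18928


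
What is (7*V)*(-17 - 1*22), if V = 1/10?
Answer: -273/10 ≈ -27.300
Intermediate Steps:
V = ⅒ ≈ 0.10000
(7*V)*(-17 - 1*22) = (7*(⅒))*(-17 - 1*22) = 7*(-17 - 22)/10 = (7/10)*(-39) = -273/10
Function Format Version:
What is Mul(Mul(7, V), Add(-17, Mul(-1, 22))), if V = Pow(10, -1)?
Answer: Rational(-273, 10) ≈ -27.300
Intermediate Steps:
V = Rational(1, 10) ≈ 0.10000
Mul(Mul(7, V), Add(-17, Mul(-1, 22))) = Mul(Mul(7, Rational(1, 10)), Add(-17, Mul(-1, 22))) = Mul(Rational(7, 10), Add(-17, -22)) = Mul(Rational(7, 10), -39) = Rational(-273, 10)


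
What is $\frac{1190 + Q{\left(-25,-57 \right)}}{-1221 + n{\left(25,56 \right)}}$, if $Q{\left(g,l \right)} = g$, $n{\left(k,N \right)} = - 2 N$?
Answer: $- \frac{1165}{1333} \approx -0.87397$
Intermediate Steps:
$\frac{1190 + Q{\left(-25,-57 \right)}}{-1221 + n{\left(25,56 \right)}} = \frac{1190 - 25}{-1221 - 112} = \frac{1165}{-1221 - 112} = \frac{1165}{-1333} = 1165 \left(- \frac{1}{1333}\right) = - \frac{1165}{1333}$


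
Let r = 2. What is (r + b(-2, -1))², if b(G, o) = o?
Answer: 1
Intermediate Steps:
(r + b(-2, -1))² = (2 - 1)² = 1² = 1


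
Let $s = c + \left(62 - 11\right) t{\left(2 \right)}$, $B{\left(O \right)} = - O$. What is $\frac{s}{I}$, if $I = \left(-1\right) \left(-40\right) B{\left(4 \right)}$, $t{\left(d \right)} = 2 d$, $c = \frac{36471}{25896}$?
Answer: $- \frac{354617}{276224} \approx -1.2838$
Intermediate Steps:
$c = \frac{12157}{8632}$ ($c = 36471 \cdot \frac{1}{25896} = \frac{12157}{8632} \approx 1.4084$)
$I = -160$ ($I = \left(-1\right) \left(-40\right) \left(\left(-1\right) 4\right) = 40 \left(-4\right) = -160$)
$s = \frac{1773085}{8632}$ ($s = \frac{12157}{8632} + \left(62 - 11\right) 2 \cdot 2 = \frac{12157}{8632} + 51 \cdot 4 = \frac{12157}{8632} + 204 = \frac{1773085}{8632} \approx 205.41$)
$\frac{s}{I} = \frac{1773085}{8632 \left(-160\right)} = \frac{1773085}{8632} \left(- \frac{1}{160}\right) = - \frac{354617}{276224}$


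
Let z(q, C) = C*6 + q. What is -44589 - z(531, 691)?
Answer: -49266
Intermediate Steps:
z(q, C) = q + 6*C (z(q, C) = 6*C + q = q + 6*C)
-44589 - z(531, 691) = -44589 - (531 + 6*691) = -44589 - (531 + 4146) = -44589 - 1*4677 = -44589 - 4677 = -49266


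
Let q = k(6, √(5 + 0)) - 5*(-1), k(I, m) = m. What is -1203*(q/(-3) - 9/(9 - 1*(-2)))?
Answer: 32882/11 + 401*√5 ≈ 3885.9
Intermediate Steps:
q = 5 + √5 (q = √(5 + 0) - 5*(-1) = √5 + 5 = 5 + √5 ≈ 7.2361)
-1203*(q/(-3) - 9/(9 - 1*(-2))) = -1203*((5 + √5)/(-3) - 9/(9 - 1*(-2))) = -1203*((5 + √5)*(-⅓) - 9/(9 + 2)) = -1203*((-5/3 - √5/3) - 9/11) = -1203*(-82/33 - √5/3) = 32882/11 + 401*√5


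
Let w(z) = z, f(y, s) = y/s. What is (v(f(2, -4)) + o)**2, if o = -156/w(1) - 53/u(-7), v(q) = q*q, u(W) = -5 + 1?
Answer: 81225/4 ≈ 20306.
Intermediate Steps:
u(W) = -4
v(q) = q**2
o = -571/4 (o = -156/1 - 53/(-4) = -156*1 - 53*(-1/4) = -156 + 53/4 = -571/4 ≈ -142.75)
(v(f(2, -4)) + o)**2 = ((2/(-4))**2 - 571/4)**2 = ((2*(-1/4))**2 - 571/4)**2 = ((-1/2)**2 - 571/4)**2 = (1/4 - 571/4)**2 = (-285/2)**2 = 81225/4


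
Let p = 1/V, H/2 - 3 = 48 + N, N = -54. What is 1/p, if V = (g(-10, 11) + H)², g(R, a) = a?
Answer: 25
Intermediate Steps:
H = -6 (H = 6 + 2*(48 - 54) = 6 + 2*(-6) = 6 - 12 = -6)
V = 25 (V = (11 - 6)² = 5² = 25)
p = 1/25 ≈ 0.040000
1/p = 1/(1/25) = 25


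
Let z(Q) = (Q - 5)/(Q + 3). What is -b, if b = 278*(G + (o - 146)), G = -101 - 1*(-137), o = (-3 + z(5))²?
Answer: 28078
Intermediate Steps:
z(Q) = (-5 + Q)/(3 + Q)
o = 9 (o = (-3 + (-5 + 5)/(3 + 5))² = (-3 + 0/8)² = (-3 + (⅛)*0)² = (-3 + 0)² = (-3)² = 9)
G = 36 (G = -101 + 137 = 36)
b = -28078 (b = 278*(36 + (9 - 146)) = 278*(36 - 137) = 278*(-101) = -28078)
-b = -1*(-28078) = 28078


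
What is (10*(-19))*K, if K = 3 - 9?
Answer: 1140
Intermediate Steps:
K = -6
(10*(-19))*K = (10*(-19))*(-6) = -190*(-6) = 1140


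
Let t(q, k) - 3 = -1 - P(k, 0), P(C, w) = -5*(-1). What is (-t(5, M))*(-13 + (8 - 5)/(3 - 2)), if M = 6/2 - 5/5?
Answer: -30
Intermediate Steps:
P(C, w) = 5
M = 2 (M = 6*(½) - 5*⅕ = 3 - 1 = 2)
t(q, k) = -3 (t(q, k) = 3 + (-1 - 1*5) = 3 + (-1 - 5) = 3 - 6 = -3)
(-t(5, M))*(-13 + (8 - 5)/(3 - 2)) = (-1*(-3))*(-13 + (8 - 5)/(3 - 2)) = 3*(-13 + 3/1) = 3*(-13 + 3*1) = 3*(-13 + 3) = 3*(-10) = -30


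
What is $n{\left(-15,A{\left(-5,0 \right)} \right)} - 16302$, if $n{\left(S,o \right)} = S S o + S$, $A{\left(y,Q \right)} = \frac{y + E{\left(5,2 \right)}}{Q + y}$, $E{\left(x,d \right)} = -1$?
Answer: $-16047$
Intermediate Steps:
$A{\left(y,Q \right)} = \frac{-1 + y}{Q + y}$ ($A{\left(y,Q \right)} = \frac{y - 1}{Q + y} = \frac{-1 + y}{Q + y}$)
$n{\left(S,o \right)} = S + o S^{2}$ ($n{\left(S,o \right)} = S^{2} o + S = o S^{2} + S = S + o S^{2}$)
$n{\left(-15,A{\left(-5,0 \right)} \right)} - 16302 = - 15 \left(1 - 15 \frac{-1 - 5}{0 - 5}\right) - 16302 = - 15 \left(1 - 15 \frac{1}{-5} \left(-6\right)\right) - 16302 = - 15 \left(1 - 15 \left(\left(- \frac{1}{5}\right) \left(-6\right)\right)\right) - 16302 = - 15 \left(1 - 18\right) - 16302 = \left(-15\right) \left(-17\right) - 16302 = 255 - 16302 = -16047$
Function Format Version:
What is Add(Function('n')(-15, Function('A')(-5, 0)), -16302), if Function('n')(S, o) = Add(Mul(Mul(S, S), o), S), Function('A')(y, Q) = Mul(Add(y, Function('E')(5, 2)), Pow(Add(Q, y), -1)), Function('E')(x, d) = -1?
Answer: -16047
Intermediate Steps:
Function('A')(y, Q) = Mul(Pow(Add(Q, y), -1), Add(-1, y)) (Function('A')(y, Q) = Mul(Add(y, -1), Pow(Add(Q, y), -1)) = Mul(Add(-1, y), Pow(Add(Q, y), -1)) = Mul(Pow(Add(Q, y), -1), Add(-1, y)))
Function('n')(S, o) = Add(S, Mul(o, Pow(S, 2))) (Function('n')(S, o) = Add(Mul(Pow(S, 2), o), S) = Add(Mul(o, Pow(S, 2)), S) = Add(S, Mul(o, Pow(S, 2))))
Add(Function('n')(-15, Function('A')(-5, 0)), -16302) = Add(Mul(-15, Add(1, Mul(-15, Mul(Pow(Add(0, -5), -1), Add(-1, -5))))), -16302) = Add(Mul(-15, Add(1, Mul(-15, Mul(Pow(-5, -1), -6)))), -16302) = Add(Mul(-15, Add(1, Mul(-15, Mul(Rational(-1, 5), -6)))), -16302) = Add(Mul(-15, Add(1, Mul(-15, Rational(6, 5)))), -16302) = Add(Mul(-15, Add(1, -18)), -16302) = Add(Mul(-15, -17), -16302) = Add(255, -16302) = -16047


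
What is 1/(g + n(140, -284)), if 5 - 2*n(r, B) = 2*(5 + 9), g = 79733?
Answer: 2/159443 ≈ 1.2544e-5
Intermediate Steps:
n(r, B) = -23/2 (n(r, B) = 5/2 - (5 + 9) = 5/2 - 14 = -23/2)
1/(g + n(140, -284)) = 1/(79733 - 23/2) = 1/(159443/2) = 2/159443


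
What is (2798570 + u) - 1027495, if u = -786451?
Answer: 984624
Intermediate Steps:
(2798570 + u) - 1027495 = (2798570 - 786451) - 1027495 = 2012119 - 1027495 = 984624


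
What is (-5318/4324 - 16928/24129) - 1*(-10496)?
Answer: 547443004061/52166898 ≈ 10494.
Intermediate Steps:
(-5318/4324 - 16928/24129) - 1*(-10496) = (-5318*1/4324 - 16928*1/24129) + 10496 = (-2659/2162 - 16928/24129) + 10496 = -100757347/52166898 + 10496 = 547443004061/52166898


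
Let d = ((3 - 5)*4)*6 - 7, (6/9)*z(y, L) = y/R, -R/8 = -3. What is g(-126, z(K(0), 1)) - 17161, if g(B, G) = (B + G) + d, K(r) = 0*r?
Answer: -17342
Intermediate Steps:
R = 24 (R = -8*(-3) = 24)
K(r) = 0
z(y, L) = y/16 (z(y, L) = 3*(y/24)/2 = y/16)
d = -55 (d = -2*4*6 - 7 = -8*6 - 7 = -48 - 7 = -55)
g(B, G) = -55 + B + G (g(B, G) = (B + G) - 55 = -55 + B + G)
g(-126, z(K(0), 1)) - 17161 = (-55 - 126 + (1/16)*0) - 17161 = (-55 - 126 + 0) - 17161 = -181 - 17161 = -17342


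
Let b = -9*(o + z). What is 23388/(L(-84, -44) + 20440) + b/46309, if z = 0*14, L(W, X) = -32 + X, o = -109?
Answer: 91920998/78586373 ≈ 1.1697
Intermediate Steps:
z = 0
b = 981 (b = -9*(-109 + 0) = -9*(-109) = 981)
23388/(L(-84, -44) + 20440) + b/46309 = 23388/((-32 - 44) + 20440) + 981/46309 = 23388/(-76 + 20440) + 981*(1/46309) = 23388/20364 + 981/46309 = 23388*(1/20364) + 981/46309 = 1949/1697 + 981/46309 = 91920998/78586373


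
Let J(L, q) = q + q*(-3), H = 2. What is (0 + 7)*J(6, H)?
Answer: -28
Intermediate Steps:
J(L, q) = -2*q (J(L, q) = q - 3*q = -2*q)
(0 + 7)*J(6, H) = (0 + 7)*(-2*2) = 7*(-4) = -28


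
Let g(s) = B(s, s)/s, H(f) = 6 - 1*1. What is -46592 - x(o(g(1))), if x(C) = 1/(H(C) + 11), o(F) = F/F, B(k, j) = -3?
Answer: -745473/16 ≈ -46592.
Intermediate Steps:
H(f) = 5 (H(f) = 6 - 1 = 5)
g(s) = -3/s
o(F) = 1
x(C) = 1/16 (x(C) = 1/(5 + 11) = 1/16)
-46592 - x(o(g(1))) = -46592 - 1*1/16 = -46592 - 1/16 = -745473/16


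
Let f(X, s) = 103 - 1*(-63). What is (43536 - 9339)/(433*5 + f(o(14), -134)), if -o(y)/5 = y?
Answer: 11399/777 ≈ 14.671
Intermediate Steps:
o(y) = -5*y
f(X, s) = 166 (f(X, s) = 103 + 63 = 166)
(43536 - 9339)/(433*5 + f(o(14), -134)) = (43536 - 9339)/(433*5 + 166) = 34197/(2165 + 166) = 34197/2331 = 34197*(1/2331) = 11399/777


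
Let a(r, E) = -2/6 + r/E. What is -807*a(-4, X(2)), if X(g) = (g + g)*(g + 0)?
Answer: 1345/2 ≈ 672.50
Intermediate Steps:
X(g) = 2*g² (X(g) = (2*g)*g = 2*g²)
a(r, E) = -⅓ + r/E (a(r, E) = -2*⅙ + r/E = -⅓ + r/E)
-807*a(-4, X(2)) = -807*(-4 - 2*2²/3)/(2*2²) = -807*(-4 - 2*4/3)/(2*4) = -807*(-4 - ⅓*8)/8 = -807*(-4 - 8/3)/8 = -807*(-20)/(8*3) = -807*(-⅚) = 1345/2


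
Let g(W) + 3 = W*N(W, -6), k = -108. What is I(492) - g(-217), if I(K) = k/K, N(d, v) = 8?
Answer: 71290/41 ≈ 1738.8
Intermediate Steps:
g(W) = -3 + 8*W (g(W) = -3 + W*8 = -3 + 8*W)
I(K) = -108/K
I(492) - g(-217) = -108/492 - (-3 + 8*(-217)) = -108*1/492 - (-3 - 1736) = -9/41 - 1*(-1739) = -9/41 + 1739 = 71290/41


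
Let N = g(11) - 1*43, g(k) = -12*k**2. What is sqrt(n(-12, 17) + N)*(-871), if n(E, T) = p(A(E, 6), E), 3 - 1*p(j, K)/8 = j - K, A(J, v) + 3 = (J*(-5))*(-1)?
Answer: -871*I*sqrt(1063) ≈ -28398.0*I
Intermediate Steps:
A(J, v) = -3 + 5*J (A(J, v) = -3 + (J*(-5))*(-1) = -3 - 5*J*(-1) = -3 + 5*J)
p(j, K) = 24 - 8*j + 8*K (p(j, K) = 24 - 8*(j - K) = 24 + (-8*j + 8*K) = 24 - 8*j + 8*K)
n(E, T) = 48 - 32*E (n(E, T) = 24 - 8*(-3 + 5*E) + 8*E = 24 + (24 - 40*E) + 8*E = 48 - 32*E)
N = -1495 (N = -12*11**2 - 1*43 = -12*121 - 43 = -1452 - 43 = -1495)
sqrt(n(-12, 17) + N)*(-871) = sqrt((48 - 32*(-12)) - 1495)*(-871) = sqrt((48 + 384) - 1495)*(-871) = sqrt(432 - 1495)*(-871) = sqrt(-1063)*(-871) = (I*sqrt(1063))*(-871) = -871*I*sqrt(1063)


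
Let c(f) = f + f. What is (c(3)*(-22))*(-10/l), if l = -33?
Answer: -40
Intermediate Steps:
c(f) = 2*f
(c(3)*(-22))*(-10/l) = ((2*3)*(-22))*(-10/(-33)) = (6*(-22))*(-10*(-1/33)) = -132*10/33 = -40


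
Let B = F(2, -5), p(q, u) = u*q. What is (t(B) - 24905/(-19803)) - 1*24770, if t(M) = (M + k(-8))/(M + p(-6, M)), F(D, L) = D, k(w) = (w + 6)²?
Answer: -2452536434/99015 ≈ -24769.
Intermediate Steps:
p(q, u) = q*u
k(w) = (6 + w)²
B = 2
t(M) = -(4 + M)/(5*M) (t(M) = (M + (6 - 8)²)/(M - 6*M) = (M + (-2)²)/((-5*M)) = (M + 4)*(-1/(5*M)) = (4 + M)*(-1/(5*M)) = -(4 + M)/(5*M))
(t(B) - 24905/(-19803)) - 1*24770 = ((⅕)*(-4 - 1*2)/2 - 24905/(-19803)) - 1*24770 = ((⅕)*(½)*(-4 - 2) - 24905*(-1)/19803) - 24770 = ((⅕)*(½)*(-6) - 1*(-24905/19803)) - 24770 = (-⅗ + 24905/19803) - 24770 = 65116/99015 - 24770 = -2452536434/99015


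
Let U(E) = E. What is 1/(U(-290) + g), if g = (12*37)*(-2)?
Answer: -1/1178 ≈ -0.00084890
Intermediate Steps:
g = -888 (g = 444*(-2) = -888)
1/(U(-290) + g) = 1/(-290 - 888) = 1/(-1178) = -1/1178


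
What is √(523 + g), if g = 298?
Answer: √821 ≈ 28.653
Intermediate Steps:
√(523 + g) = √(523 + 298) = √821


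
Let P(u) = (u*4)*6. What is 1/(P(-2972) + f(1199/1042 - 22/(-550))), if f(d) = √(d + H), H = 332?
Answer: -1858094400/132534148683583 - 5*√9044160914/132534148683583 ≈ -1.4023e-5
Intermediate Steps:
f(d) = √(332 + d) (f(d) = √(d + 332) = √(332 + d))
P(u) = 24*u (P(u) = (4*u)*6 = 24*u)
1/(P(-2972) + f(1199/1042 - 22/(-550))) = 1/(24*(-2972) + √(332 + (1199/1042 - 22/(-550)))) = 1/(-71328 + √(332 + (1199*(1/1042) - 22*(-1/550)))) = 1/(-71328 + √(332 + (1199/1042 + 1/25))) = 1/(-71328 + √(332 + 31017/26050)) = 1/(-71328 + √(8679617/26050)) = 1/(-71328 + √9044160914/5210)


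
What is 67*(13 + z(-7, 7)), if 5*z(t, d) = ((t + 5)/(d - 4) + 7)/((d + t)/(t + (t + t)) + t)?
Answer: 90182/105 ≈ 858.88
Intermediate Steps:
z(t, d) = (7 + (5 + t)/(-4 + d))/(5*(t + (d + t)/(3*t))) (z(t, d) = (((t + 5)/(d - 4) + 7)/((d + t)/(t + (t + t)) + t))/5 = (((5 + t)/(-4 + d) + 7)/((d + t)/(t + 2*t) + t))/5 = (((5 + t)/(-4 + d) + 7)/((d + t)/((3*t)) + t))/5 = ((7 + (5 + t)/(-4 + d))/((d + t)*(1/(3*t)) + t))/5 = ((7 + (5 + t)/(-4 + d))/((d + t)/(3*t) + t))/5 = ((7 + (5 + t)/(-4 + d))/(t + (d + t)/(3*t)))/5 = (7 + (5 + t)/(-4 + d))/(5*(t + (d + t)/(3*t))))
67*(13 + z(-7, 7)) = 67*(13 + (3/5)*(-7)*(-23 - 7 + 7*7)/(7**2 - 12*(-7)**2 - 4*7 - 4*(-7) + 7*(-7) + 3*7*(-7)**2)) = 67*(13 + (3/5)*(-7)*(-23 - 7 + 49)/(49 - 12*49 - 28 + 28 - 49 + 3*7*49)) = 67*(13 + (3/5)*(-7)*19/(49 - 588 - 28 + 28 - 49 + 1029)) = 67*(13 + (3/5)*(-7)*19/441) = 67*(13 + (3/5)*(-7)*(1/441)*19) = 67*(13 - 19/105) = 67*(1346/105) = 90182/105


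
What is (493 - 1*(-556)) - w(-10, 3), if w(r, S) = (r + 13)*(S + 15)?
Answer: 995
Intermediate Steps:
w(r, S) = (13 + r)*(15 + S)
(493 - 1*(-556)) - w(-10, 3) = (493 - 1*(-556)) - (195 + 13*3 + 15*(-10) + 3*(-10)) = (493 + 556) - (195 + 39 - 150 - 30) = 1049 - 1*54 = 1049 - 54 = 995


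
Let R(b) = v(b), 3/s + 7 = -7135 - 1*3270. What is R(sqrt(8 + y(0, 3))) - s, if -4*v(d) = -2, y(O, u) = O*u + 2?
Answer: 5209/10412 ≈ 0.50029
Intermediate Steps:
s = -3/10412 (s = 3/(-7 + (-7135 - 1*3270)) = 3/(-7 + (-7135 - 3270)) = 3/(-7 - 10405) = 3/(-10412) = 3*(-1/10412) = -3/10412 ≈ -0.00028813)
y(O, u) = 2 + O*u
v(d) = 1/2 (v(d) = -1/4*(-2) = 1/2)
R(b) = 1/2
R(sqrt(8 + y(0, 3))) - s = 1/2 - 1*(-3/10412) = 1/2 + 3/10412 = 5209/10412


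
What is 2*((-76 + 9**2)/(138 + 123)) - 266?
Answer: -69416/261 ≈ -265.96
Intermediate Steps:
2*((-76 + 9**2)/(138 + 123)) - 266 = 2*((-76 + 81)/261) - 266 = 2*(5*(1/261)) - 266 = 2*(5/261) - 266 = 10/261 - 266 = -69416/261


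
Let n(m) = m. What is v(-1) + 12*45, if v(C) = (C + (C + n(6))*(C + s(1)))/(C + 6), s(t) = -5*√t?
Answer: 2669/5 ≈ 533.80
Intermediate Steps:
v(C) = (C + (-5 + C)*(6 + C))/(6 + C) (v(C) = (C + (C + 6)*(C - 5*√1))/(C + 6) = (C + (6 + C)*(C - 5*1))/(6 + C) = (C + (6 + C)*(C - 5))/(6 + C) = (C + (6 + C)*(-5 + C))/(6 + C) = (C + (-5 + C)*(6 + C))/(6 + C))
v(-1) + 12*45 = (-30 + (-1)² + 2*(-1))/(6 - 1) + 12*45 = (-30 + 1 - 2)/5 + 540 = (⅕)*(-31) + 540 = -31/5 + 540 = 2669/5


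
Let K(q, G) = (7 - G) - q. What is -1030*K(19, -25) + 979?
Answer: -12411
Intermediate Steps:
K(q, G) = 7 - G - q
-1030*K(19, -25) + 979 = -1030*(7 - 1*(-25) - 1*19) + 979 = -1030*(7 + 25 - 19) + 979 = -1030*13 + 979 = -13390 + 979 = -12411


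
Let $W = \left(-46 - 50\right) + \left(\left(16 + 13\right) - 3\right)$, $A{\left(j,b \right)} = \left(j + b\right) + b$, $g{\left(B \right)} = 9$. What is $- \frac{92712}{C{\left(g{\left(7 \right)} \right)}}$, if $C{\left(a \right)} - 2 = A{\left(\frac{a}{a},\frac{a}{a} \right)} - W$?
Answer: $- \frac{30904}{25} \approx -1236.2$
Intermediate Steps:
$A{\left(j,b \right)} = j + 2 b$ ($A{\left(j,b \right)} = \left(b + j\right) + b = j + 2 b$)
$W = -70$ ($W = -96 + \left(29 - 3\right) = -96 + 26 = -70$)
$C{\left(a \right)} = 75$ ($C{\left(a \right)} = 2 + \left(\left(\frac{a}{a} + 2 \frac{a}{a}\right) - -70\right) = 2 + \left(\left(1 + 2 \cdot 1\right) + 70\right) = 2 + \left(\left(1 + 2\right) + 70\right) = 2 + \left(3 + 70\right) = 2 + 73 = 75$)
$- \frac{92712}{C{\left(g{\left(7 \right)} \right)}} = - \frac{92712}{75} = \left(-92712\right) \frac{1}{75} = - \frac{30904}{25}$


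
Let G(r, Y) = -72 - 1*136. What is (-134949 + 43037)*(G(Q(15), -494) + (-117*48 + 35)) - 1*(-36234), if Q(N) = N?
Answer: 532114802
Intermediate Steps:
G(r, Y) = -208 (G(r, Y) = -72 - 136 = -208)
(-134949 + 43037)*(G(Q(15), -494) + (-117*48 + 35)) - 1*(-36234) = (-134949 + 43037)*(-208 + (-117*48 + 35)) - 1*(-36234) = -91912*(-208 + (-5616 + 35)) + 36234 = -91912*(-208 - 5581) + 36234 = -91912*(-5789) + 36234 = 532078568 + 36234 = 532114802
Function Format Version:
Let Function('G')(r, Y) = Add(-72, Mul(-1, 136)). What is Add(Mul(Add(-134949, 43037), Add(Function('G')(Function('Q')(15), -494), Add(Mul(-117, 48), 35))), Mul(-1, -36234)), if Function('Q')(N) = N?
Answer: 532114802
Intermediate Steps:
Function('G')(r, Y) = -208 (Function('G')(r, Y) = Add(-72, -136) = -208)
Add(Mul(Add(-134949, 43037), Add(Function('G')(Function('Q')(15), -494), Add(Mul(-117, 48), 35))), Mul(-1, -36234)) = Add(Mul(Add(-134949, 43037), Add(-208, Add(Mul(-117, 48), 35))), Mul(-1, -36234)) = Add(Mul(-91912, Add(-208, Add(-5616, 35))), 36234) = Add(Mul(-91912, Add(-208, -5581)), 36234) = Add(Mul(-91912, -5789), 36234) = Add(532078568, 36234) = 532114802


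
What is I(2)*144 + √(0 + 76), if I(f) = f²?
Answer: 576 + 2*√19 ≈ 584.72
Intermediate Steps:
I(2)*144 + √(0 + 76) = 2²*144 + √(0 + 76) = 4*144 + √76 = 576 + 2*√19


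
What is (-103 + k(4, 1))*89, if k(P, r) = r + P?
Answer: -8722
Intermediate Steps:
k(P, r) = P + r
(-103 + k(4, 1))*89 = (-103 + (4 + 1))*89 = (-103 + 5)*89 = -98*89 = -8722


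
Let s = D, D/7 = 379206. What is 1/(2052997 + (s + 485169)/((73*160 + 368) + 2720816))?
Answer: 2732864/5610564733019 ≈ 4.8709e-7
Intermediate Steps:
D = 2654442 (D = 7*379206 = 2654442)
s = 2654442
1/(2052997 + (s + 485169)/((73*160 + 368) + 2720816)) = 1/(2052997 + (2654442 + 485169)/((73*160 + 368) + 2720816)) = 1/(2052997 + 3139611/((11680 + 368) + 2720816)) = 1/(2052997 + 3139611/(12048 + 2720816)) = 1/(2052997 + 3139611/2732864) = 1/(5610564733019/2732864) = 2732864/5610564733019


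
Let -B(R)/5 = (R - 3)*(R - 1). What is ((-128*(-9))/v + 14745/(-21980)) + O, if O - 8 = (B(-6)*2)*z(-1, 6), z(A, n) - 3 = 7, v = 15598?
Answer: -215737937123/34284404 ≈ -6292.6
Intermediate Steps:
z(A, n) = 10 (z(A, n) = 3 + 7 = 10)
B(R) = -5*(-1 + R)*(-3 + R) (B(R) = -5*(R - 3)*(R - 1) = -5*(-3 + R)*(-1 + R) = -5*(-1 + R)*(-3 + R))
O = -6292 (O = 8 + ((-15 - 5*(-6)² + 20*(-6))*2)*10 = 8 + ((-15 - 5*36 - 120)*2)*10 = 8 + ((-15 - 180 - 120)*2)*10 = 8 - 315*2*10 = 8 - 630*10 = 8 - 6300 = -6292)
((-128*(-9))/v + 14745/(-21980)) + O = (-128*(-9)/15598 + 14745/(-21980)) - 6292 = (1152*(1/15598) + 14745*(-1/21980)) - 6292 = (576/7799 - 2949/4396) - 6292 = -20467155/34284404 - 6292 = -215737937123/34284404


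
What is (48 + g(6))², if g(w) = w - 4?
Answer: 2500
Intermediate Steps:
g(w) = -4 + w
(48 + g(6))² = (48 + (-4 + 6))² = (48 + 2)² = 50² = 2500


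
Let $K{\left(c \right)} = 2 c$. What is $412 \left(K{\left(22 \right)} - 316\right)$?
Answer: $-112064$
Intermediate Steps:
$412 \left(K{\left(22 \right)} - 316\right) = 412 \left(2 \cdot 22 - 316\right) = 412 \left(44 - 316\right) = 412 \left(-272\right) = -112064$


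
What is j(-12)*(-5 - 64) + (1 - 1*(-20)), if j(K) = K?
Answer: 849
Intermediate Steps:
j(-12)*(-5 - 64) + (1 - 1*(-20)) = -12*(-5 - 64) + (1 - 1*(-20)) = -12*(-69) + (1 + 20) = 828 + 21 = 849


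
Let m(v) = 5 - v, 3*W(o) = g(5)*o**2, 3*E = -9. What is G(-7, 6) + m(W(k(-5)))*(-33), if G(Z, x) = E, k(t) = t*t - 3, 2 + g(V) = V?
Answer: 15804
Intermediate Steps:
g(V) = -2 + V
k(t) = -3 + t**2 (k(t) = t**2 - 3 = -3 + t**2)
E = -3 (E = (1/3)*(-9) = -3)
G(Z, x) = -3
W(o) = o**2 (W(o) = ((-2 + 5)*o**2)/3 = (3*o**2)/3 = o**2)
G(-7, 6) + m(W(k(-5)))*(-33) = -3 + (5 - (-3 + (-5)**2)**2)*(-33) = -3 + (5 - (-3 + 25)**2)*(-33) = -3 + (5 - 1*22**2)*(-33) = -3 + (5 - 1*484)*(-33) = -3 + (5 - 484)*(-33) = -3 - 479*(-33) = -3 + 15807 = 15804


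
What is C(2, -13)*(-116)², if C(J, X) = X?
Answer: -174928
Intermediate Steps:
C(2, -13)*(-116)² = -13*(-116)² = -13*13456 = -174928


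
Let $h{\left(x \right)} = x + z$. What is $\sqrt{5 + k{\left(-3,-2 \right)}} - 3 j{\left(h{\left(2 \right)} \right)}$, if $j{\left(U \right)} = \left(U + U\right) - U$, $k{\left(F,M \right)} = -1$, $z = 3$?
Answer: $-13$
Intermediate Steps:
$h{\left(x \right)} = 3 + x$ ($h{\left(x \right)} = x + 3 = 3 + x$)
$j{\left(U \right)} = U$ ($j{\left(U \right)} = 2 U - U = U$)
$\sqrt{5 + k{\left(-3,-2 \right)}} - 3 j{\left(h{\left(2 \right)} \right)} = \sqrt{5 - 1} - 3 \left(3 + 2\right) = \sqrt{4} - 15 = 2 - 15 = -13$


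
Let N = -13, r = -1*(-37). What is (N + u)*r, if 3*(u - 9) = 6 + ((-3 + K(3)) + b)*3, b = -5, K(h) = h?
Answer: -259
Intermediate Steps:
u = 6 (u = 9 + (6 + ((-3 + 3) - 5)*3)/3 = 9 + (6 + (0 - 5)*3)/3 = 9 + (6 - 5*3)/3 = 9 + (6 - 15)/3 = 9 + (1/3)*(-9) = 9 - 3 = 6)
r = 37
(N + u)*r = (-13 + 6)*37 = -7*37 = -259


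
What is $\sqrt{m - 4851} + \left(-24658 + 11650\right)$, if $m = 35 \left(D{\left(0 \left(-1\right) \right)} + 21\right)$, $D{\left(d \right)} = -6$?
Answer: $-13008 + i \sqrt{4326} \approx -13008.0 + 65.772 i$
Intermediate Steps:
$m = 525$ ($m = 35 \left(-6 + 21\right) = 35 \cdot 15 = 525$)
$\sqrt{m - 4851} + \left(-24658 + 11650\right) = \sqrt{525 - 4851} + \left(-24658 + 11650\right) = \sqrt{-4326} - 13008 = i \sqrt{4326} - 13008 = -13008 + i \sqrt{4326}$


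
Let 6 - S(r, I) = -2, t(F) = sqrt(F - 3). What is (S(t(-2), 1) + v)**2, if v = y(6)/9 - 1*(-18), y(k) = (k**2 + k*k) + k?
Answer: 10816/9 ≈ 1201.8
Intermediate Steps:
t(F) = sqrt(-3 + F)
S(r, I) = 8 (S(r, I) = 6 - 1*(-2) = 6 + 2 = 8)
y(k) = k + 2*k**2 (y(k) = (k**2 + k**2) + k = 2*k**2 + k = k + 2*k**2)
v = 80/3 (v = (6*(1 + 2*6))/9 - 1*(-18) = (6*(1 + 12))*(1/9) + 18 = (6*13)*(1/9) + 18 = 78*(1/9) + 18 = 26/3 + 18 = 80/3 ≈ 26.667)
(S(t(-2), 1) + v)**2 = (8 + 80/3)**2 = (104/3)**2 = 10816/9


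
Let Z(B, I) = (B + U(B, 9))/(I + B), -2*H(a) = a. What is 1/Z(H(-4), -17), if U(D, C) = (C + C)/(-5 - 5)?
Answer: -75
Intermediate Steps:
U(D, C) = -C/5 (U(D, C) = (2*C)/(-10) = (2*C)*(-⅒) = -C/5)
H(a) = -a/2
Z(B, I) = (-9/5 + B)/(B + I) (Z(B, I) = (B - ⅕*9)/(I + B) = (B - 9/5)/(B + I) = (-9/5 + B)/(B + I))
1/Z(H(-4), -17) = 1/((-9/5 - ½*(-4))/(-½*(-4) - 17)) = 1/((-9/5 + 2)/(2 - 17)) = 1/((⅕)/(-15)) = 1/(-1/15*⅕) = 1/(-1/75) = -75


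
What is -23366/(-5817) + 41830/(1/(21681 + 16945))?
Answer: 1342667960318/831 ≈ 1.6157e+9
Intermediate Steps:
-23366/(-5817) + 41830/(1/(21681 + 16945)) = -23366*(-1/5817) + 41830/(1/38626) = 3338/831 + 41830/(1/38626) = 3338/831 + 41830*38626 = 3338/831 + 1615725580 = 1342667960318/831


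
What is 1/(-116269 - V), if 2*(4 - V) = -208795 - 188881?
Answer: -1/315111 ≈ -3.1735e-6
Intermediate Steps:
V = 198842 (V = 4 - (-208795 - 188881)/2 = 4 - ½*(-397676) = 4 + 198838 = 198842)
1/(-116269 - V) = 1/(-116269 - 1*198842) = 1/(-116269 - 198842) = 1/(-315111) = -1/315111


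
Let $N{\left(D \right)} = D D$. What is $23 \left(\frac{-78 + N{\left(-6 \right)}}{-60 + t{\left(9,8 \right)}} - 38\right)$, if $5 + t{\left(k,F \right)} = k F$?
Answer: $-1012$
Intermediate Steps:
$t{\left(k,F \right)} = -5 + F k$ ($t{\left(k,F \right)} = -5 + k F = -5 + F k$)
$N{\left(D \right)} = D^{2}$
$23 \left(\frac{-78 + N{\left(-6 \right)}}{-60 + t{\left(9,8 \right)}} - 38\right) = 23 \left(\frac{-78 + \left(-6\right)^{2}}{-60 + \left(-5 + 8 \cdot 9\right)} - 38\right) = 23 \left(\frac{-78 + 36}{-60 + \left(-5 + 72\right)} - 38\right) = 23 \left(- \frac{42}{-60 + 67} - 38\right) = 23 \left(- \frac{42}{7} - 38\right) = 23 \left(\left(-42\right) \frac{1}{7} - 38\right) = 23 \left(-6 - 38\right) = 23 \left(-44\right) = -1012$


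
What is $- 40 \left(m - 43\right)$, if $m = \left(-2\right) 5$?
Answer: $2120$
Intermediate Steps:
$m = -10$
$- 40 \left(m - 43\right) = - 40 \left(-10 - 43\right) = \left(-40\right) \left(-53\right) = 2120$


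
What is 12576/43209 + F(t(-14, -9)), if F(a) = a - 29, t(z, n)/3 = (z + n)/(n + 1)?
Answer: -2314153/115224 ≈ -20.084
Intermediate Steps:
t(z, n) = 3*(n + z)/(1 + n) (t(z, n) = 3*((z + n)/(n + 1)) = 3*((n + z)/(1 + n)) = 3*(n + z)/(1 + n))
F(a) = -29 + a
12576/43209 + F(t(-14, -9)) = 12576/43209 + (-29 + 3*(-9 - 14)/(1 - 9)) = 12576*(1/43209) + (-29 + 3*(-23)/(-8)) = 4192/14403 + (-29 + 3*(-⅛)*(-23)) = 4192/14403 + (-29 + 69/8) = 4192/14403 - 163/8 = -2314153/115224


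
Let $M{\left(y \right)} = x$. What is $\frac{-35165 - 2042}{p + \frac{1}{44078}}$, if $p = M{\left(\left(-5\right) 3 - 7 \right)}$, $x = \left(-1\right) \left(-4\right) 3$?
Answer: $- \frac{1640010146}{528937} \approx -3100.6$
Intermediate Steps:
$x = 12$ ($x = 4 \cdot 3 = 12$)
$M{\left(y \right)} = 12$
$p = 12$
$\frac{-35165 - 2042}{p + \frac{1}{44078}} = \frac{-35165 - 2042}{12 + \frac{1}{44078}} = - \frac{37207}{12 + \frac{1}{44078}} = - \frac{37207}{\frac{528937}{44078}} = \left(-37207\right) \frac{44078}{528937} = - \frac{1640010146}{528937}$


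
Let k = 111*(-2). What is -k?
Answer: 222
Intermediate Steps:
k = -222
-k = -1*(-222) = 222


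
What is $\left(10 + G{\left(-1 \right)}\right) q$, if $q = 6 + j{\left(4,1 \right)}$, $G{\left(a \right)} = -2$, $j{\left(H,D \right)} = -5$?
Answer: $8$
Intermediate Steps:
$q = 1$ ($q = 6 - 5 = 1$)
$\left(10 + G{\left(-1 \right)}\right) q = \left(10 - 2\right) 1 = 8 \cdot 1 = 8$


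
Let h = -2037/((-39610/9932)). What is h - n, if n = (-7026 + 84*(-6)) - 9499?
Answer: 347375087/19805 ≈ 17540.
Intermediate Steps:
n = -17029 (n = (-7026 - 504) - 9499 = -7530 - 9499 = -17029)
h = 10115742/19805 (h = -2037/((-39610*1/9932)) = -2037/(-19805/4966) = -2037*(-4966/19805) = 10115742/19805 ≈ 510.77)
h - n = 10115742/19805 - 1*(-17029) = 10115742/19805 + 17029 = 347375087/19805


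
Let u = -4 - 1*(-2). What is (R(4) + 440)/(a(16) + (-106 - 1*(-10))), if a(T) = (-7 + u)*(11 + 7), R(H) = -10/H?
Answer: -875/516 ≈ -1.6957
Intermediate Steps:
u = -2 (u = -4 + 2 = -2)
a(T) = -162 (a(T) = (-7 - 2)*(11 + 7) = -9*18 = -162)
(R(4) + 440)/(a(16) + (-106 - 1*(-10))) = (-10/4 + 440)/(-162 + (-106 - 1*(-10))) = (-10*¼ + 440)/(-162 + (-106 + 10)) = (-5/2 + 440)/(-162 - 96) = (875/2)/(-258) = (875/2)*(-1/258) = -875/516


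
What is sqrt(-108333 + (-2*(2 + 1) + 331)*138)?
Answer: I*sqrt(63483) ≈ 251.96*I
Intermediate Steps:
sqrt(-108333 + (-2*(2 + 1) + 331)*138) = sqrt(-108333 + (-2*3 + 331)*138) = sqrt(-108333 + (-6 + 331)*138) = sqrt(-108333 + 325*138) = sqrt(-108333 + 44850) = sqrt(-63483) = I*sqrt(63483)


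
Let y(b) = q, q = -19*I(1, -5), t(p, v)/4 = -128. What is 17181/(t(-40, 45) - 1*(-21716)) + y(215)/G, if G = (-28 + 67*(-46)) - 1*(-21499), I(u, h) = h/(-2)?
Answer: 34992691/43324484 ≈ 0.80769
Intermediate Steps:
t(p, v) = -512 (t(p, v) = 4*(-128) = -512)
I(u, h) = -h/2 (I(u, h) = h*(-1/2) = -h/2)
q = -95/2 (q = -(-19)*(-5)/2 = -19*5/2 = -95/2 ≈ -47.500)
y(b) = -95/2
G = 18389 (G = (-28 - 3082) + 21499 = -3110 + 21499 = 18389)
17181/(t(-40, 45) - 1*(-21716)) + y(215)/G = 17181/(-512 - 1*(-21716)) - 95/2/18389 = 17181/(-512 + 21716) - 95/2*1/18389 = 17181/21204 - 95/36778 = 17181*(1/21204) - 95/36778 = 1909/2356 - 95/36778 = 34992691/43324484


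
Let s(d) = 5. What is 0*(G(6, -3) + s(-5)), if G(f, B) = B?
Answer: 0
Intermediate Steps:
0*(G(6, -3) + s(-5)) = 0*(-3 + 5) = 0*2 = 0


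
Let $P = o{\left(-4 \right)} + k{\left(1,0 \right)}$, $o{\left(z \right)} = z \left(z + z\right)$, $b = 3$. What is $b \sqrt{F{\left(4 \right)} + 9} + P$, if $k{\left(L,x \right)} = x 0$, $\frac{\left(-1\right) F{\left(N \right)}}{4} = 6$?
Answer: $32 + 3 i \sqrt{15} \approx 32.0 + 11.619 i$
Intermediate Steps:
$F{\left(N \right)} = -24$ ($F{\left(N \right)} = \left(-4\right) 6 = -24$)
$k{\left(L,x \right)} = 0$
$o{\left(z \right)} = 2 z^{2}$ ($o{\left(z \right)} = z 2 z = 2 z^{2}$)
$P = 32$ ($P = 2 \left(-4\right)^{2} + 0 = 2 \cdot 16 + 0 = 32 + 0 = 32$)
$b \sqrt{F{\left(4 \right)} + 9} + P = 3 \sqrt{-24 + 9} + 32 = 3 \sqrt{-15} + 32 = 3 i \sqrt{15} + 32 = 32 + 3 i \sqrt{15}$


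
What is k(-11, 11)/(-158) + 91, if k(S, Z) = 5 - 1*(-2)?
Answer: 14371/158 ≈ 90.956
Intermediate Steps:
k(S, Z) = 7 (k(S, Z) = 5 + 2 = 7)
k(-11, 11)/(-158) + 91 = 7/(-158) + 91 = 7*(-1/158) + 91 = -7/158 + 91 = 14371/158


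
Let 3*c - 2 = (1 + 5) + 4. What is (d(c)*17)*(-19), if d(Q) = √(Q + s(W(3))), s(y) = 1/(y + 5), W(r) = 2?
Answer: -323*√203/7 ≈ -657.43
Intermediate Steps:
s(y) = 1/(5 + y)
c = 4 (c = ⅔ + ((1 + 5) + 4)/3 = ⅔ + (6 + 4)/3 = ⅔ + (⅓)*10 = ⅔ + 10/3 = 4)
d(Q) = √(⅐ + Q) (d(Q) = √(Q + 1/(5 + 2)) = √(Q + 1/7) = √(Q + ⅐) = √(⅐ + Q))
(d(c)*17)*(-19) = ((√(7 + 49*4)/7)*17)*(-19) = ((√(7 + 196)/7)*17)*(-19) = ((√203/7)*17)*(-19) = (17*√203/7)*(-19) = -323*√203/7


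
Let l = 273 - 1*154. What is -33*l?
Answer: -3927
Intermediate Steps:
l = 119 (l = 273 - 154 = 119)
-33*l = -33*119 = -3927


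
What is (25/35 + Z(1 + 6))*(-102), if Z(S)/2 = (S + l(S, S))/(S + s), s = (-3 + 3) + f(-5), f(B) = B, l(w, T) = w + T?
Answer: -15504/7 ≈ -2214.9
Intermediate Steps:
l(w, T) = T + w
s = -5 (s = (-3 + 3) - 5 = 0 - 5 = -5)
Z(S) = 6*S/(-5 + S) (Z(S) = 2*((S + (S + S))/(S - 5)) = 2*((S + 2*S)/(-5 + S)) = 2*((3*S)/(-5 + S)) = 2*(3*S/(-5 + S)) = 6*S/(-5 + S))
(25/35 + Z(1 + 6))*(-102) = (25/35 + 6*(1 + 6)/(-5 + (1 + 6)))*(-102) = (25*(1/35) + 6*7/(-5 + 7))*(-102) = (5/7 + 6*7/2)*(-102) = (5/7 + 6*7*(½))*(-102) = (5/7 + 21)*(-102) = (152/7)*(-102) = -15504/7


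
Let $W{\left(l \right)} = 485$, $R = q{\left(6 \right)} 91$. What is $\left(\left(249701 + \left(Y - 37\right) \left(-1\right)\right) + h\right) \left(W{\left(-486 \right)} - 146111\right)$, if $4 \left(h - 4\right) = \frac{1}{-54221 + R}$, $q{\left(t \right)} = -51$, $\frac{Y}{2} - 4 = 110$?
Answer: $- \frac{4277586979768323}{117724} \approx -3.6336 \cdot 10^{10}$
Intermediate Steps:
$Y = 228$ ($Y = 8 + 2 \cdot 110 = 8 + 220 = 228$)
$R = -4641$ ($R = \left(-51\right) 91 = -4641$)
$h = \frac{941791}{235448}$ ($h = 4 + \frac{1}{4 \left(-54221 - 4641\right)} = 4 + \frac{1}{4 \left(-58862\right)} = 4 + \frac{1}{4} \left(- \frac{1}{58862}\right) = 4 - \frac{1}{235448} = \frac{941791}{235448} \approx 4.0$)
$\left(\left(249701 + \left(Y - 37\right) \left(-1\right)\right) + h\right) \left(W{\left(-486 \right)} - 146111\right) = \left(\left(249701 + \left(228 - 37\right) \left(-1\right)\right) + \frac{941791}{235448}\right) \left(485 - 146111\right) = \left(\left(249701 + 191 \left(-1\right)\right) + \frac{941791}{235448}\right) \left(-145626\right) = \left(\left(249701 - 191\right) + \frac{941791}{235448}\right) \left(-145626\right) = \left(249510 + \frac{941791}{235448}\right) \left(-145626\right) = \frac{58747572271}{235448} \left(-145626\right) = - \frac{4277586979768323}{117724}$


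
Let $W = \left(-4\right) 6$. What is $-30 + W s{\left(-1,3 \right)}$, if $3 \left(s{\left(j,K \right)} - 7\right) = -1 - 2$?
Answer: $-174$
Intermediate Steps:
$s{\left(j,K \right)} = 6$ ($s{\left(j,K \right)} = 7 + \frac{-1 - 2}{3} = 7 + \frac{1}{3} \left(-3\right) = 7 - 1 = 6$)
$W = -24$
$-30 + W s{\left(-1,3 \right)} = -30 - 144 = -174$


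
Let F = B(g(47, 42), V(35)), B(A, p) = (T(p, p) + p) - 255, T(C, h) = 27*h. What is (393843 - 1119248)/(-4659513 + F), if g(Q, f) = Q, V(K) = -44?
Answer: 2459/15800 ≈ 0.15563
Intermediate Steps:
B(A, p) = -255 + 28*p (B(A, p) = (27*p + p) - 255 = 28*p - 255 = -255 + 28*p)
F = -1487 (F = -255 + 28*(-44) = -255 - 1232 = -1487)
(393843 - 1119248)/(-4659513 + F) = (393843 - 1119248)/(-4659513 - 1487) = -725405/(-4661000) = -725405*(-1/4661000) = 2459/15800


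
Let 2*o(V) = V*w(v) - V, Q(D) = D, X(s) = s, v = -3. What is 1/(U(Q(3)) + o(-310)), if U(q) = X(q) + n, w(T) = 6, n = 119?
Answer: -1/653 ≈ -0.0015314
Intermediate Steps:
o(V) = 5*V/2 (o(V) = (V*6 - V)/2 = (6*V - V)/2 = (5*V)/2 = 5*V/2)
U(q) = 119 + q (U(q) = q + 119 = 119 + q)
1/(U(Q(3)) + o(-310)) = 1/((119 + 3) + (5/2)*(-310)) = 1/(122 - 775) = 1/(-653) = -1/653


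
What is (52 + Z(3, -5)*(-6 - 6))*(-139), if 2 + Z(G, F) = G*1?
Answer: -5560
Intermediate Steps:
Z(G, F) = -2 + G (Z(G, F) = -2 + G*1 = -2 + G)
(52 + Z(3, -5)*(-6 - 6))*(-139) = (52 + (-2 + 3)*(-6 - 6))*(-139) = (52 + 1*(-12))*(-139) = (52 - 12)*(-139) = 40*(-139) = -5560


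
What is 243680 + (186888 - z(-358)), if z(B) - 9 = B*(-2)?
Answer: 429843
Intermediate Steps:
z(B) = 9 - 2*B (z(B) = 9 + B*(-2) = 9 - 2*B)
243680 + (186888 - z(-358)) = 243680 + (186888 - (9 - 2*(-358))) = 243680 + (186888 - (9 + 716)) = 243680 + (186888 - 1*725) = 243680 + (186888 - 725) = 243680 + 186163 = 429843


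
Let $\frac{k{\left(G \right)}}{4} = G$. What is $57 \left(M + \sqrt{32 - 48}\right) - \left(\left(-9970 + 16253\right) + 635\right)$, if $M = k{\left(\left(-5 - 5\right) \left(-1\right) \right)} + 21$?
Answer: $-3441 + 228 i \approx -3441.0 + 228.0 i$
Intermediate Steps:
$k{\left(G \right)} = 4 G$
$M = 61$ ($M = 4 \left(-5 - 5\right) \left(-1\right) + 21 = 4 \left(\left(-10\right) \left(-1\right)\right) + 21 = 4 \cdot 10 + 21 = 40 + 21 = 61$)
$57 \left(M + \sqrt{32 - 48}\right) - \left(\left(-9970 + 16253\right) + 635\right) = 57 \left(61 + \sqrt{32 - 48}\right) - \left(\left(-9970 + 16253\right) + 635\right) = 57 \left(61 + \sqrt{-16}\right) - \left(6283 + 635\right) = 57 \left(61 + 4 i\right) - 6918 = \left(3477 + 228 i\right) - 6918 = -3441 + 228 i$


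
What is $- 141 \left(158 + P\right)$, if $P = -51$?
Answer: $-15087$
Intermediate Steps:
$- 141 \left(158 + P\right) = - 141 \left(158 - 51\right) = \left(-141\right) 107 = -15087$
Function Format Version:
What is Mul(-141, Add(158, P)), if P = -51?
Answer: -15087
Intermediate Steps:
Mul(-141, Add(158, P)) = Mul(-141, Add(158, -51)) = Mul(-141, 107) = -15087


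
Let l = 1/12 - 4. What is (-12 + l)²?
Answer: 36481/144 ≈ 253.34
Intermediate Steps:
l = -47/12 (l = 1/12 - 4 = -47/12 ≈ -3.9167)
(-12 + l)² = (-12 - 47/12)² = (-191/12)² = 36481/144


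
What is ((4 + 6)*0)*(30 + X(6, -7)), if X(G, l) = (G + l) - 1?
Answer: 0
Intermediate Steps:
X(G, l) = -1 + G + l
((4 + 6)*0)*(30 + X(6, -7)) = ((4 + 6)*0)*(30 + (-1 + 6 - 7)) = (10*0)*(30 - 2) = 0*28 = 0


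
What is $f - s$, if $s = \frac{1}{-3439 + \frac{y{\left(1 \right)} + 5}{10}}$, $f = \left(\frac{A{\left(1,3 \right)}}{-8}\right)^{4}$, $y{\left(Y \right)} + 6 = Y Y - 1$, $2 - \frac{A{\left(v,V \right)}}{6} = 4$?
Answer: $\frac{2785831}{550256} \approx 5.0628$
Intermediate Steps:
$A{\left(v,V \right)} = -12$ ($A{\left(v,V \right)} = 12 - 24 = -12$)
$y{\left(Y \right)} = -7 + Y^{2}$ ($y{\left(Y \right)} = -6 + \left(Y Y - 1\right) = -6 + \left(Y^{2} - 1\right) = -6 + \left(-1 + Y^{2}\right) = -7 + Y^{2}$)
$f = \frac{81}{16}$ ($f = \left(- \frac{12}{-8}\right)^{4} = \left(\left(-12\right) \left(- \frac{1}{8}\right)\right)^{4} = \left(\frac{3}{2}\right)^{4} = \frac{81}{16} \approx 5.0625$)
$s = - \frac{10}{34391}$ ($s = \frac{1}{-3439 + \frac{\left(-7 + 1^{2}\right) + 5}{10}} = \frac{1}{-3439 + \frac{\left(-7 + 1\right) + 5}{10}} = \frac{1}{-3439 + \frac{-6 + 5}{10}} = \frac{1}{-3439 + \frac{1}{10} \left(-1\right)} = \frac{1}{-3439 - \frac{1}{10}} = \frac{1}{- \frac{34391}{10}} = - \frac{10}{34391} \approx -0.00029077$)
$f - s = \frac{81}{16} - - \frac{10}{34391} = \frac{81}{16} + \frac{10}{34391} = \frac{2785831}{550256}$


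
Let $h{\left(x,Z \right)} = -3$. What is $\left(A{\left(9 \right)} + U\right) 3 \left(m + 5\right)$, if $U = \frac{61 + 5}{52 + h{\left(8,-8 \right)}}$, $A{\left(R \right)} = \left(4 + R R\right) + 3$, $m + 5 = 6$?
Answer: $\frac{78804}{49} \approx 1608.2$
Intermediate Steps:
$m = 1$ ($m = -5 + 6 = 1$)
$A{\left(R \right)} = 7 + R^{2}$ ($A{\left(R \right)} = \left(4 + R^{2}\right) + 3 = 7 + R^{2}$)
$U = \frac{66}{49}$ ($U = \frac{61 + 5}{52 - 3} = \frac{66}{49} \approx 1.3469$)
$\left(A{\left(9 \right)} + U\right) 3 \left(m + 5\right) = \left(\left(7 + 9^{2}\right) + \frac{66}{49}\right) 3 \left(1 + 5\right) = \left(\left(7 + 81\right) + \frac{66}{49}\right) 3 \cdot 6 = \left(88 + \frac{66}{49}\right) 18 = \frac{4378}{49} \cdot 18 = \frac{78804}{49}$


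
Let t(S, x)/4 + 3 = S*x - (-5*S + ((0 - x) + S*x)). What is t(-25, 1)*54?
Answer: -27432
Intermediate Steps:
t(S, x) = -12 + 4*x + 20*S (t(S, x) = -12 + 4*(S*x - (-5*S + ((0 - x) + S*x))) = -12 + 4*(S*x - (-5*S + (-x + S*x))) = -12 + 4*(S*x - (-x - 5*S + S*x)) = -12 + 4*(S*x + (x + 5*S - S*x)) = -12 + 4*(x + 5*S) = -12 + (4*x + 20*S) = -12 + 4*x + 20*S)
t(-25, 1)*54 = (-12 + 4*1 + 20*(-25))*54 = (-12 + 4 - 500)*54 = -508*54 = -27432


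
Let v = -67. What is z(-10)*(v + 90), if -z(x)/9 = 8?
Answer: -1656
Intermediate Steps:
z(x) = -72 (z(x) = -9*8 = -72)
z(-10)*(v + 90) = -72*(-67 + 90) = -72*23 = -1656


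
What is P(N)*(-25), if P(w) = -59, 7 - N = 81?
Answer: 1475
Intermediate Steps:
N = -74 (N = 7 - 1*81 = 7 - 81 = -74)
P(N)*(-25) = -59*(-25) = 1475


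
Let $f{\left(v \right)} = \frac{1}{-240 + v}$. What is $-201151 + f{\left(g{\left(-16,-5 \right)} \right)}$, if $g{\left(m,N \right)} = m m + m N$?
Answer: $- \frac{19310495}{96} \approx -2.0115 \cdot 10^{5}$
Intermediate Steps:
$g{\left(m,N \right)} = m^{2} + N m$
$-201151 + f{\left(g{\left(-16,-5 \right)} \right)} = -201151 + \frac{1}{-240 - 16 \left(-5 - 16\right)} = -201151 + \frac{1}{-240 - -336} = -201151 + \frac{1}{-240 + 336} = -201151 + \frac{1}{96} = - \frac{19310495}{96}$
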